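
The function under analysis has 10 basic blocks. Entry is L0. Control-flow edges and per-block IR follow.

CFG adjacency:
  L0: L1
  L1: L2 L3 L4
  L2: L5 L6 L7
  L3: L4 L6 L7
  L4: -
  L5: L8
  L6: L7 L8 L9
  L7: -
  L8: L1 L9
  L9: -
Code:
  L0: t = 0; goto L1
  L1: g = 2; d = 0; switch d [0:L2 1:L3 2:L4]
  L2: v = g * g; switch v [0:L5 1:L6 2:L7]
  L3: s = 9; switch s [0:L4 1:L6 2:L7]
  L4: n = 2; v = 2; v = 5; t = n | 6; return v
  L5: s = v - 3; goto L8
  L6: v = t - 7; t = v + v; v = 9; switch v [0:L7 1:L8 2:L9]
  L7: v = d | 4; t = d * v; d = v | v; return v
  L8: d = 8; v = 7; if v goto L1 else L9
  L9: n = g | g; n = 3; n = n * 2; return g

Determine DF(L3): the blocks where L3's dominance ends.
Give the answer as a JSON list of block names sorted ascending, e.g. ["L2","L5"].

Answer: ["L4", "L6", "L7"]

Derivation:
idom tree: L1←L0 L2←L1 L3←L1 L4←L1 L5←L2 L6←L1 L7←L1 L8←L1 L9←L1
Join-block Dom:
  L1: preds {L0,L8}: {L0} ∩ {L0,L1,L8} = {L0}; idom=L0
  L4: preds {L1,L3}: {L0,L1} ∩ {L0,L1,L3} = {L0,L1}; idom=L1
  L6: preds {L2,L3}: {L0,L1,L2} ∩ {L0,L1,L3} = {L0,L1}; idom=L1
  L7: preds {L2,L3,L6}: {L0,L1,L2} ∩ {L0,L1,L3} ∩ {L0,L1,L6} = {L0,L1}; idom=L1
  L8: preds {L5,L6}: {L0,L1,L2,L5} ∩ {L0,L1,L6} = {L0,L1}; idom=L1
  L9: preds {L6,L8}: {L0,L1,L6} ∩ {L0,L1,L8} = {L0,L1}; idom=L1

DF walk-up:
  L1←L0: walk · to L0
  L1←L8: walk L8→L1 to L0
  L4←L1: walk · to L1
  L4←L3: walk L3 to L1
  L6←L2: walk L2 to L1
  L6←L3: walk L3 to L1
  L7←L2: walk L2 to L1
  L7←L3: walk L3 to L1
  L7←L6: walk L6 to L1
  L8←L5: walk L5→L2 to L1
  L8←L6: walk L6 to L1
  L9←L6: walk L6 to L1
  L9←L8: walk L8 to L1
  L0 → ∅
  L1 → {L1}
  L2 → {L6,L7,L8}
  L3 → {L4,L6,L7}
  L4 → ∅
  L5 → {L8}
  L6 → {L7,L8,L9}
  L7 → ∅
  L8 → {L1,L9}
  L9 → ∅

DF(L3) = ["L4", "L6", "L7"]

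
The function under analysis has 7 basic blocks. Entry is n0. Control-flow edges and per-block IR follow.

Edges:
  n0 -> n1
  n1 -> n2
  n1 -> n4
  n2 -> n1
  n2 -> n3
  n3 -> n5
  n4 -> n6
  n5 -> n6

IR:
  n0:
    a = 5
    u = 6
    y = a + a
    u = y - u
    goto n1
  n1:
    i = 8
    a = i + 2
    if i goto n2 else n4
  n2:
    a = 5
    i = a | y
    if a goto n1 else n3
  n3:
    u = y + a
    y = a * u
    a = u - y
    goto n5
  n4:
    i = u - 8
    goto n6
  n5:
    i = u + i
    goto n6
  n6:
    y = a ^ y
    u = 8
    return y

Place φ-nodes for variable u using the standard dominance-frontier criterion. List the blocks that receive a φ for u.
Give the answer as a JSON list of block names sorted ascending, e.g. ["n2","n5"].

idom tree: n1←n0 n2←n1 n3←n2 n4←n1 n5←n3 n6←n1
Dom at joins:
  n1: preds {n0,n2}: {n0} ∩ {n0,n1,n2} = {n0}; idom=n0
  n6: preds {n4,n5}: {n0,n1,n4} ∩ {n0,n1,n2,n3,n5} = {n0,n1}; idom=n1

Frontier:
  join n1 pred n0: · stop@n0
  join n1 pred n2: n2→n1 stop@n0
  join n6 pred n4: n4 stop@n1
  join n6 pred n5: n5→n3→n2 stop@n1
  n0: DF=∅
  n1: DF={n1}
  n2: DF={n1,n6}
  n3: DF={n6}
  n4: DF={n6}
  n5: DF={n6}
  n6: DF=∅

φ for u: defs {n0,n3,n6}
  DF⁺ = {n6}

Answer: ["n6"]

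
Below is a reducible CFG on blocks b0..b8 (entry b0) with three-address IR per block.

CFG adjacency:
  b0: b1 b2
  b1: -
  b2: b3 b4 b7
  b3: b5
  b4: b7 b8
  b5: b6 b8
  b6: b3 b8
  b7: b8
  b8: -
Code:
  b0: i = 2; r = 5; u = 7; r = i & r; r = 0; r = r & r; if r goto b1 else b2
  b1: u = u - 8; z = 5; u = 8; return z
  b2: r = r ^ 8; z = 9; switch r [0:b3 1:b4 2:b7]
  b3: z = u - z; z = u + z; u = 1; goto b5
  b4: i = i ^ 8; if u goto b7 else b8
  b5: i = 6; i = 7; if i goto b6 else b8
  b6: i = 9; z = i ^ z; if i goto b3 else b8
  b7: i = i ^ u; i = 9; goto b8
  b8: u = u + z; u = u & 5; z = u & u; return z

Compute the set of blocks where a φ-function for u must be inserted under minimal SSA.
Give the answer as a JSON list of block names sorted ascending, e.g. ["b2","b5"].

Answer: ["b3", "b8"]

Working:
idom tree: b1←b0 b2←b0 b3←b2 b4←b2 b5←b3 b6←b5 b7←b2 b8←b2
Dom∩ at merges:
  b3: preds {b2,b6}: {b0,b2} ∩ {b0,b2,b3,b5,b6} = {b0,b2}; idom=b2
  b7: preds {b2,b4}: {b0,b2} ∩ {b0,b2,b4} = {b0,b2}; idom=b2
  b8: preds {b4,b5,b6,b7}: {b0,b2,b4} ∩ {b0,b2,b3,b5} ∩ {b0,b2,b3,b5,b6} ∩ {b0,b2,b7} = {b0,b2}; idom=b2

Frontier:
  b3←b2: walk · to b2
  b3←b6: walk b6→b5→b3 to b2
  b7←b2: walk · to b2
  b7←b4: walk b4 to b2
  b8←b4: walk b4 to b2
  b8←b5: walk b5→b3 to b2
  b8←b6: walk b6→b5→b3 to b2
  b8←b7: walk b7 to b2
  b0 → ∅
  b1 → ∅
  b2 → ∅
  b3 → {b3,b8}
  b4 → {b7,b8}
  b5 → {b3,b8}
  b6 → {b3,b8}
  b7 → {b8}
  b8 → ∅

φ for u: defs {b0,b1,b3,b8}
  DF⁺ = {b3,b8}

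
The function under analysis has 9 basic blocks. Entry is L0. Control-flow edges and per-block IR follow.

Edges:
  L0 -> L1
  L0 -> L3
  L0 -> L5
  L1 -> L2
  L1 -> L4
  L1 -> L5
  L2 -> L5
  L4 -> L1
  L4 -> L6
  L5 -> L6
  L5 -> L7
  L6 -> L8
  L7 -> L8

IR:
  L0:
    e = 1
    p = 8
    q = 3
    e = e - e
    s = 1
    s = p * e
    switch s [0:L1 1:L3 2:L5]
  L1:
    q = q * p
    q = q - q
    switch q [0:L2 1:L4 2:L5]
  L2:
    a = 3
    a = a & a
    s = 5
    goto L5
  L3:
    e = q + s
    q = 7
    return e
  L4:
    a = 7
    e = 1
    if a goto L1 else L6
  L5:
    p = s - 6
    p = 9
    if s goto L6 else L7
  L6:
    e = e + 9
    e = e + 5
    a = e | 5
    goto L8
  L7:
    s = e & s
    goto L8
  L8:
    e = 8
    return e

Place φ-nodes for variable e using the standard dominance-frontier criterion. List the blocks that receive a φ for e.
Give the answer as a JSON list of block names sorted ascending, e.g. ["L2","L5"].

idom tree: L1←L0 L2←L1 L3←L0 L4←L1 L5←L0 L6←L0 L7←L5 L8←L0
Dom∩ at merges:
  L1: preds {L0,L4}: {L0} ∩ {L0,L1,L4} = {L0}; idom=L0
  L5: preds {L0,L1,L2}: {L0} ∩ {L0,L1} ∩ {L0,L1,L2} = {L0}; idom=L0
  L6: preds {L4,L5}: {L0,L1,L4} ∩ {L0,L5} = {L0}; idom=L0
  L8: preds {L6,L7}: {L0,L6} ∩ {L0,L5,L7} = {L0}; idom=L0

Frontier:
  join L1 pred L0: · stop@L0
  join L1 pred L4: L4→L1 stop@L0
  join L5 pred L0: · stop@L0
  join L5 pred L1: L1 stop@L0
  join L5 pred L2: L2→L1 stop@L0
  join L6 pred L4: L4→L1 stop@L0
  join L6 pred L5: L5 stop@L0
  join L8 pred L6: L6 stop@L0
  join L8 pred L7: L7→L5 stop@L0
  L0 → ∅
  L1 → {L1,L5,L6}
  L2 → {L5}
  L3 → ∅
  L4 → {L1,L6}
  L5 → {L6,L8}
  L6 → {L8}
  L7 → {L8}
  L8 → ∅

φ for e: defs {L0,L3,L4,L6,L8}
  DF⁺ = {L1,L5,L6,L8}

Answer: ["L1", "L5", "L6", "L8"]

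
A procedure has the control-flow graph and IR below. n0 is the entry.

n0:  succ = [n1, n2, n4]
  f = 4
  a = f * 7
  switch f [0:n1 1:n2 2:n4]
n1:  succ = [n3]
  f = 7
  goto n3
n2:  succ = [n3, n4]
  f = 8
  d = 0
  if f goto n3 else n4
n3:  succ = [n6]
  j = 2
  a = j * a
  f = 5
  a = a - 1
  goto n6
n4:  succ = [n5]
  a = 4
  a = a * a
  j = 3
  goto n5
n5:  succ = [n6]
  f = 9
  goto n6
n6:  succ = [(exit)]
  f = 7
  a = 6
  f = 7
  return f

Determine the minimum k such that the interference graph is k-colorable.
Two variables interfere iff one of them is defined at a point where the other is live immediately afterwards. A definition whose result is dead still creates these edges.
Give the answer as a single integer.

Per-block:
  n0 def {a,f} use ∅
  n1 def {f} use ∅
  n2 def {d,f} use ∅
  n3 def {a,f,j} use {a}
  n4 def {a,j} use ∅
  n5 def {f} use ∅
  n6 def {a,f} use ∅

Liveness:
  live n0: ∅→{a}
  live n1: {a}→{a}
  live n2: {a}→{a}
  live n3: {a}→∅
  live n4: ∅→∅
  live n5: ∅→∅
  live n6: ∅→∅

Interference:
  a↔{d,f,j}
  d↔{a,f}
  f↔{a,d}
  j↔{a}

Registers:
  lower bound: {a,d,f} mutually conflict ⇒ χ ≥ 3
  3-colouring: R0={a}  R1={d,j}  R2={f}
  χ = 3

Answer: 3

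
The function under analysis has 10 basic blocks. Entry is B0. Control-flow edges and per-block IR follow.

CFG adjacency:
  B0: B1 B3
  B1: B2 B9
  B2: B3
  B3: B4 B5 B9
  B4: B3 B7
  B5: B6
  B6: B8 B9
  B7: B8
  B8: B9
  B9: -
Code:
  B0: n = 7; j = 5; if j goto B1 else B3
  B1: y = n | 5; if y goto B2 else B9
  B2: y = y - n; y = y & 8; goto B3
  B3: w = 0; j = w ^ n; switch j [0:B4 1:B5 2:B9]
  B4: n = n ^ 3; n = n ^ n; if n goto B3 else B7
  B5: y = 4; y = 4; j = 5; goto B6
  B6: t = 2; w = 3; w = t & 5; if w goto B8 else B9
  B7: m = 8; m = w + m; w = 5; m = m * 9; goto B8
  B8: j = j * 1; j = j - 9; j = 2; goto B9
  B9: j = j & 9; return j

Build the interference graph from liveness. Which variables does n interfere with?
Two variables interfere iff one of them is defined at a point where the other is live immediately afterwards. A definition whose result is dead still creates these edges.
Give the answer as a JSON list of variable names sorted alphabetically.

Per-block:
  B0: def={j,n} ue=∅
  B1: def={y} ue={n}
  B2: def={y} ue={n,y}
  B3: def={j,w} ue={n}
  B4: def={n} ue={n}
  B5: def={j,y} ue=∅
  B6: def={t,w} ue=∅
  B7: def={m,w} ue={w}
  B8: def={j} ue={j}
  B9: def={j} ue={j}

Liveness:
  B0 li=∅ lo={j,n}
  B1 li={j,n} lo={j,n,y}
  B2 li={n,y} lo={n}
  B3 li={n} lo={j,n,w}
  B4 li={j,n,w} lo={j,n,w}
  B5 li=∅ lo={j}
  B6 li={j} lo={j}
  B7 li={j,w} lo={j}
  B8 li={j} lo={j}
  B9 li={j} lo=∅

Interference:
  j: {m,n,t,w,y}
  m: {j,w}
  n: {j,w,y}
  t: {j,w}
  w: {j,m,n,t}
  y: {j,n}

N(n) = ["j", "w", "y"]

Answer: ["j", "w", "y"]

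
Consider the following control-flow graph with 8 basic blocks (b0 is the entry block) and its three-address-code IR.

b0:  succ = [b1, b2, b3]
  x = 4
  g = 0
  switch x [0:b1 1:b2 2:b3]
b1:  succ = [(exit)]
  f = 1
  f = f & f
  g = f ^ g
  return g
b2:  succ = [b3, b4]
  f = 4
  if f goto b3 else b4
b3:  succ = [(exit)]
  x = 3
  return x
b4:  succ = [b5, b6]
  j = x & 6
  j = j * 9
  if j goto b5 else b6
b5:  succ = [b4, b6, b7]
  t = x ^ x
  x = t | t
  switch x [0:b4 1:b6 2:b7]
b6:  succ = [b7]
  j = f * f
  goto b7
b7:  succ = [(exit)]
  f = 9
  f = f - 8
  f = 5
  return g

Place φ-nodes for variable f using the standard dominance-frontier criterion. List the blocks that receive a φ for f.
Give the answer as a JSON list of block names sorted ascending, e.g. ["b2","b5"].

idom tree: b1←b0 b2←b0 b3←b0 b4←b2 b5←b4 b6←b4 b7←b4
Join-block Dom:
  b3: preds {b0,b2}: {b0} ∩ {b0,b2} = {b0}; idom=b0
  b4: preds {b2,b5}: {b0,b2} ∩ {b0,b2,b4,b5} = {b0,b2}; idom=b2
  b6: preds {b4,b5}: {b0,b2,b4} ∩ {b0,b2,b4,b5} = {b0,b2,b4}; idom=b4
  b7: preds {b5,b6}: {b0,b2,b4,b5} ∩ {b0,b2,b4,b6} = {b0,b2,b4}; idom=b4

DF derivation:
  join b3 pred b0: · stop@b0
  join b3 pred b2: b2 stop@b0
  join b4 pred b2: · stop@b2
  join b4 pred b5: b5→b4 stop@b2
  join b6 pred b4: · stop@b4
  join b6 pred b5: b5 stop@b4
  join b7 pred b5: b5 stop@b4
  join b7 pred b6: b6 stop@b4
  b0 → ∅
  b1 → ∅
  b2 → {b3}
  b3 → ∅
  b4 → {b4}
  b5 → {b4,b6,b7}
  b6 → {b7}
  b7 → ∅

φ for f: defs {b1,b2,b7}
  DF⁺ = {b3}

Answer: ["b3"]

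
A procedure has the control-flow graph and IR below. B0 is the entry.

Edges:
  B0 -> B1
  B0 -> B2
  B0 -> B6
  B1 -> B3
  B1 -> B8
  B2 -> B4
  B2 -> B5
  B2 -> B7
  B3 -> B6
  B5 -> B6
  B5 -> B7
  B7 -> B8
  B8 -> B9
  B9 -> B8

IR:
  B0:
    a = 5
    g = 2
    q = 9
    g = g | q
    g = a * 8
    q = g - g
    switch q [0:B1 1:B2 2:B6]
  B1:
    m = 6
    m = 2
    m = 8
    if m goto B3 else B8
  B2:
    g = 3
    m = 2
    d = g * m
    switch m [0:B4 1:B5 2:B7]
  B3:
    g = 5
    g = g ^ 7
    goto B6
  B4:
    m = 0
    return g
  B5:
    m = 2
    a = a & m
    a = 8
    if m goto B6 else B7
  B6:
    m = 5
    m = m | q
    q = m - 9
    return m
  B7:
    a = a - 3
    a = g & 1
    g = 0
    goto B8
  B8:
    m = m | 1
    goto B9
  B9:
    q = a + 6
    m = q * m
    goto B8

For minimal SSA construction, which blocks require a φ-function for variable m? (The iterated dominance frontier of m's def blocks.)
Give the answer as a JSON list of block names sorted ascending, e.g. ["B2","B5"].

Answer: ["B6", "B7", "B8"]

Derivation:
idom tree: B1←B0 B2←B0 B3←B1 B4←B2 B5←B2 B6←B0 B7←B2 B8←B0 B9←B8
Dom at joins:
  B6: preds {B0,B3,B5}: {B0} ∩ {B0,B1,B3} ∩ {B0,B2,B5} = {B0}; idom=B0
  B7: preds {B2,B5}: {B0,B2} ∩ {B0,B2,B5} = {B0,B2}; idom=B2
  B8: preds {B1,B7,B9}: {B0,B1} ∩ {B0,B2,B7} ∩ {B0,B8,B9} = {B0}; idom=B0

Frontier:
  join B6 pred B0: · stop@B0
  join B6 pred B3: B3→B1 stop@B0
  join B6 pred B5: B5→B2 stop@B0
  join B7 pred B2: · stop@B2
  join B7 pred B5: B5 stop@B2
  join B8 pred B1: B1 stop@B0
  join B8 pred B7: B7→B2 stop@B0
  join B8 pred B9: B9→B8 stop@B0
  DF(B0)=∅
  DF(B1)={B6,B8}
  DF(B2)={B6,B8}
  DF(B3)={B6}
  DF(B4)=∅
  DF(B5)={B6,B7}
  DF(B6)=∅
  DF(B7)={B8}
  DF(B8)={B8}
  DF(B9)={B8}

φ for m: defs {B1,B2,B4,B5,B6,B8,B9}
  DF⁺ = {B6,B7,B8}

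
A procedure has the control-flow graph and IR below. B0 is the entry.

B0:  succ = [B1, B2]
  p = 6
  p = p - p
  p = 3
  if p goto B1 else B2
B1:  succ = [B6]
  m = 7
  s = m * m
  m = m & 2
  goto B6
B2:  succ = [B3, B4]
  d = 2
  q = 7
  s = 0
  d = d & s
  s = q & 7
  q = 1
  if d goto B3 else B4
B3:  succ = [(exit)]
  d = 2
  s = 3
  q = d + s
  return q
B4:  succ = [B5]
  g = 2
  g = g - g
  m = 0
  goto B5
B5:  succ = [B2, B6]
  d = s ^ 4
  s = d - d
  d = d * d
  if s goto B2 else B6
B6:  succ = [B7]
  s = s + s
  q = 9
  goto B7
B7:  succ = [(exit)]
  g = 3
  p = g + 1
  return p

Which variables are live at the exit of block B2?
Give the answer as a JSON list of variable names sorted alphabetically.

Answer: ["s"]

Derivation:
def/use:
  B0: def={p} ue=∅
  B1: def={m,s} ue=∅
  B2: def={d,q,s} ue=∅
  B3: def={d,q,s} ue=∅
  B4: def={g,m} ue=∅
  B5: def={d,s} ue={s}
  B6: def={q,s} ue={s}
  B7: def={g,p} ue=∅

Liveness:
  live B0: ∅→∅
  live B1: ∅→{s}
  live B2: ∅→{s}
  live B3: ∅→∅
  live B4: {s}→{s}
  live B5: {s}→{s}
  live B6: {s}→∅
  live B7: ∅→∅

live-out(B2) = ["s"]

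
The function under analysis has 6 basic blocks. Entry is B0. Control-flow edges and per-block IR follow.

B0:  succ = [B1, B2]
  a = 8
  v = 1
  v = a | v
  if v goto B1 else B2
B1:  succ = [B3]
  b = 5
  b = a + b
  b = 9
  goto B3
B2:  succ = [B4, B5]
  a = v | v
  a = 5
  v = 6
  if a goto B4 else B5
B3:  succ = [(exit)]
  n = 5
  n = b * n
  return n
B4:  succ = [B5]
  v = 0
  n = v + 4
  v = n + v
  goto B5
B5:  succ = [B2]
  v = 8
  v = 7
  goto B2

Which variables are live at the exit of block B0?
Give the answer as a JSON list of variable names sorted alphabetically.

def/use:
  B0 def {a,v} use ∅
  B1 def {b} use {a}
  B2 def {a,v} use {v}
  B3 def {n} use {b}
  B4 def {n,v} use ∅
  B5 def {v} use ∅

Live sets:
  B0 li=∅ lo={a,v}
  B1 li={a} lo={b}
  B2 li={v} lo=∅
  B3 li={b} lo=∅
  B4 li=∅ lo=∅
  B5 li=∅ lo={v}

live-out(B0) = ["a", "v"]

Answer: ["a", "v"]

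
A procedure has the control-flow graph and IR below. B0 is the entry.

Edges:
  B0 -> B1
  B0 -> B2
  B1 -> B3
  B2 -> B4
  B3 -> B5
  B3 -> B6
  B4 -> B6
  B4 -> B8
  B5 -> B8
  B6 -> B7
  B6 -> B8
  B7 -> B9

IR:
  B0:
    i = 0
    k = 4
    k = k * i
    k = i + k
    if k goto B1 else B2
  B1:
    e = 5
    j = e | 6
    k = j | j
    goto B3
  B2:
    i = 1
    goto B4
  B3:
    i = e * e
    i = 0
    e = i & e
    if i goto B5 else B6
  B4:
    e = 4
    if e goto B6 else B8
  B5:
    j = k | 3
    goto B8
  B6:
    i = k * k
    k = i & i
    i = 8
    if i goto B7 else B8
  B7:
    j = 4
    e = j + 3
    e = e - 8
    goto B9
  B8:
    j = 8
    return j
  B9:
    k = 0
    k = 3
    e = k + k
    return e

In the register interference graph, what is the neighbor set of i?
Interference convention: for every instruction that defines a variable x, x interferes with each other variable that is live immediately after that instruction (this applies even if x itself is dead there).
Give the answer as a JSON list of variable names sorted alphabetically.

def/use:
  B0: def={i,k} ue=∅
  B1: def={e,j,k} ue=∅
  B2: def={i} ue=∅
  B3: def={e,i} ue={e}
  B4: def={e} ue=∅
  B5: def={j} ue={k}
  B6: def={i,k} ue={k}
  B7: def={e,j} ue=∅
  B8: def={j} ue=∅
  B9: def={e,k} ue=∅

Live sets:
  B0: in=∅ out={k}
  B1: in=∅ out={e,k}
  B2: in={k} out={k}
  B3: in={e,k} out={k}
  B4: in={k} out={k}
  B5: in={k} out=∅
  B6: in={k} out=∅
  B7: in=∅ out=∅
  B8: in=∅ out=∅
  B9: in=∅ out=∅

Interference:
  e: {i,j,k}
  i: {e,k}
  j: {e}
  k: {e,i}

N(i) = ["e", "k"]

Answer: ["e", "k"]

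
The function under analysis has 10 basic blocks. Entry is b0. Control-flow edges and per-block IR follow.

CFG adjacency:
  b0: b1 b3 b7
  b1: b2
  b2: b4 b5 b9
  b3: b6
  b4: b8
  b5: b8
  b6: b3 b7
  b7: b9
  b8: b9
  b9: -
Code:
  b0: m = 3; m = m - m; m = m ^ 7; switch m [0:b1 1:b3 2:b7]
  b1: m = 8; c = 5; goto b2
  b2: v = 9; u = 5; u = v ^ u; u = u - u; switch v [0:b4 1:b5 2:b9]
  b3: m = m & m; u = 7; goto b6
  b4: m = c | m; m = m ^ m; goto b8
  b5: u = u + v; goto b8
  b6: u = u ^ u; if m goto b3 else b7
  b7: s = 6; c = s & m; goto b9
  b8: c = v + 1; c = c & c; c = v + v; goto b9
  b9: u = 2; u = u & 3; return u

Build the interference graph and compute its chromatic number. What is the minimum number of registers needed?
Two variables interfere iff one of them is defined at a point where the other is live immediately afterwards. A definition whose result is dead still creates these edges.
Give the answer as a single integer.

Per-block:
  b0: def={m} ue=∅
  b1: def={c,m} ue=∅
  b2: def={u,v} ue=∅
  b3: def={m,u} ue={m}
  b4: def={m} ue={c,m}
  b5: def={u} ue={u,v}
  b6: def={u} ue={m,u}
  b7: def={c,s} ue={m}
  b8: def={c} ue={v}
  b9: def={u} ue=∅

Liveness:
  b0: in=∅ out={m}
  b1: in=∅ out={c,m}
  b2: in={c,m} out={c,m,u,v}
  b3: in={m} out={m,u}
  b4: in={c,m,v} out={v}
  b5: in={u,v} out={v}
  b6: in={m,u} out={m}
  b7: in={m} out=∅
  b8: in={v} out=∅
  b9: in=∅ out=∅

Interference:
  c↔{m,u,v}
  m↔{c,s,u,v}
  s↔{m}
  u↔{c,m,v}
  v↔{c,m,u}

Chromatic number:
  lower bound: {c,m,u,v} mutually conflict ⇒ χ ≥ 4
  assign c→r1 m→r0 s→r1 u→r2 v→r3 — no edge inside a register ⇒ χ ≤ 4
  χ = 4

Answer: 4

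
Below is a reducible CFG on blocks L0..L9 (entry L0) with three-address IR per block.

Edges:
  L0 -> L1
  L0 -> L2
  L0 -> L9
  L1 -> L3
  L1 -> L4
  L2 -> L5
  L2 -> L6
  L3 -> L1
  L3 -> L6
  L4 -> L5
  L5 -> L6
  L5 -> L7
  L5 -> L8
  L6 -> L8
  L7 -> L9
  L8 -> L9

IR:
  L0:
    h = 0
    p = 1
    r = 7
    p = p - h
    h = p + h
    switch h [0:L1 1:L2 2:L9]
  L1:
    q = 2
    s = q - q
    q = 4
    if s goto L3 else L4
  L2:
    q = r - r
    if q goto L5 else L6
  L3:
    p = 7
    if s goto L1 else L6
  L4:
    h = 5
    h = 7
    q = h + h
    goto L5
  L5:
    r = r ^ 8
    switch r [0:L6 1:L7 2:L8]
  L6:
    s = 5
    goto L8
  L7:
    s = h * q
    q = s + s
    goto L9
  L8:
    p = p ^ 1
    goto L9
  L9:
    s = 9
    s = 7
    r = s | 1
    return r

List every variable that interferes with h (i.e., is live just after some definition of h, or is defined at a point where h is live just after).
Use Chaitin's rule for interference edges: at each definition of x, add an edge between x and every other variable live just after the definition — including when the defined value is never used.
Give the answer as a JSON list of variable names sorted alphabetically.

Answer: ["p", "q", "r"]

Working:
Per-block:
  L0: {h,p,r} / ∅
  L1: {q,s} / ∅
  L2: {q} / {r}
  L3: {p} / {s}
  L4: {h,q} / ∅
  L5: {r} / {r}
  L6: {s} / ∅
  L7: {q,s} / {h,q}
  L8: {p} / {p}
  L9: {r,s} / ∅

Liveness:
  L0: in=∅ out={h,p,r}
  L1: in={p,r} out={p,r,s}
  L2: in={h,p,r} out={h,p,q,r}
  L3: in={r,s} out={p,r}
  L4: in={p,r} out={h,p,q,r}
  L5: in={h,p,q,r} out={h,p,q}
  L6: in={p} out={p}
  L7: in={h,q} out=∅
  L8: in={p} out=∅
  L9: in=∅ out=∅

Interference:
  h↔{p,q,r}
  p↔{h,q,r,s}
  q↔{h,p,r,s}
  r↔{h,p,q,s}
  s↔{p,q,r}

N(h) = ["p", "q", "r"]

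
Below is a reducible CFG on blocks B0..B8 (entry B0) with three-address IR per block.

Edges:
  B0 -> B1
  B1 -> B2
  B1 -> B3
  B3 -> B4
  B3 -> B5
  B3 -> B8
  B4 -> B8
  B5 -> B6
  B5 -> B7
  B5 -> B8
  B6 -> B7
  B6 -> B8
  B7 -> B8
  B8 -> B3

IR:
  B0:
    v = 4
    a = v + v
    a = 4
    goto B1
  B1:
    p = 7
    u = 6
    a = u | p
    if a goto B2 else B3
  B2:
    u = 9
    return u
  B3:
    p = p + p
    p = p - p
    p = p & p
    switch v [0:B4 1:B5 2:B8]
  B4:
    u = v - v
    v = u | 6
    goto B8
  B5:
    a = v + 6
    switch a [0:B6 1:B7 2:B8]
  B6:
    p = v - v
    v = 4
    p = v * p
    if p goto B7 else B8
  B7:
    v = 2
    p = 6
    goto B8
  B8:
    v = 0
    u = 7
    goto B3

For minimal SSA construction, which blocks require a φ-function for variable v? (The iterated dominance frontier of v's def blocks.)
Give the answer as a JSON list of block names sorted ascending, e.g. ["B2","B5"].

idom tree: B1←B0 B2←B1 B3←B1 B4←B3 B5←B3 B6←B5 B7←B5 B8←B3
Dom∩ at merges:
  B3: preds {B1,B8}: {B0,B1} ∩ {B0,B1,B3,B8} = {B0,B1}; idom=B1
  B7: preds {B5,B6}: {B0,B1,B3,B5} ∩ {B0,B1,B3,B5,B6} = {B0,B1,B3,B5}; idom=B5
  B8: preds {B3,B4,B5,B6,B7}: {B0,B1,B3} ∩ {B0,B1,B3,B4} ∩ {B0,B1,B3,B5} ∩ {B0,B1,B3,B5,B6} ∩ {B0,B1,B3,B5,B7} = {B0,B1,B3}; idom=B3

Frontier:
  B3←B1: walk · to B1
  B3←B8: walk B8→B3 to B1
  B7←B5: walk · to B5
  B7←B6: walk B6 to B5
  B8←B3: walk · to B3
  B8←B4: walk B4 to B3
  B8←B5: walk B5 to B3
  B8←B6: walk B6→B5 to B3
  B8←B7: walk B7→B5 to B3
  B0 → ∅
  B1 → ∅
  B2 → ∅
  B3 → {B3}
  B4 → {B8}
  B5 → {B8}
  B6 → {B7,B8}
  B7 → {B8}
  B8 → {B3}

φ for v: defs {B0,B4,B6,B7,B8}
  DF⁺ = {B3,B7,B8}

Answer: ["B3", "B7", "B8"]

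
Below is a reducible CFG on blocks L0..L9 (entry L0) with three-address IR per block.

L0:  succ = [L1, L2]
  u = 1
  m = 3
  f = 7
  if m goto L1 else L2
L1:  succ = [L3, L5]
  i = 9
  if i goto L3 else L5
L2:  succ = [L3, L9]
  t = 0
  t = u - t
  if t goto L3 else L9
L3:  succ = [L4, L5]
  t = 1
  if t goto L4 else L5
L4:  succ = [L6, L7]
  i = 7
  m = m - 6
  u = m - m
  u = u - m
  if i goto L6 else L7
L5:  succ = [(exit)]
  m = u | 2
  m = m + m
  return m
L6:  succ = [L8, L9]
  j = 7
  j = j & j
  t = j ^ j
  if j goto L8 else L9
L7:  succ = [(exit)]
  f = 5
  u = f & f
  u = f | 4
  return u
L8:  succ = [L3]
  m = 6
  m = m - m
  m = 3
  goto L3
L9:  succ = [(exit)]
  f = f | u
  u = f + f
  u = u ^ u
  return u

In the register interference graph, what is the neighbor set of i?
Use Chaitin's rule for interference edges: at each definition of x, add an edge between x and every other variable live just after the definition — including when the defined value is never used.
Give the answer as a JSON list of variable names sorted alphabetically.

Answer: ["f", "m", "u"]

Working:
Block summaries:
  L0: def={f,m,u} ue=∅
  L1: def={i} ue=∅
  L2: def={t} ue={u}
  L3: def={t} ue=∅
  L4: def={i,m,u} ue={m}
  L5: def={m} ue={u}
  L6: def={j,t} ue=∅
  L7: def={f,u} ue=∅
  L8: def={m} ue=∅
  L9: def={f,u} ue={f,u}

Liveness:
  L0 li=∅ lo={f,m,u}
  L1 li={f,m,u} lo={f,m,u}
  L2 li={f,m,u} lo={f,m,u}
  L3 li={f,m,u} lo={f,m,u}
  L4 li={f,m} lo={f,u}
  L5 li={u} lo=∅
  L6 li={f,u} lo={f,u}
  L7 li=∅ lo=∅
  L8 li={f,u} lo={f,m,u}
  L9 li={f,u} lo=∅

Interference:
  f↔{i,j,m,t,u}
  i↔{f,m,u}
  j↔{f,t,u}
  m↔{f,i,t,u}
  t↔{f,j,m,u}
  u↔{f,i,j,m,t}

N(i) = ["f", "m", "u"]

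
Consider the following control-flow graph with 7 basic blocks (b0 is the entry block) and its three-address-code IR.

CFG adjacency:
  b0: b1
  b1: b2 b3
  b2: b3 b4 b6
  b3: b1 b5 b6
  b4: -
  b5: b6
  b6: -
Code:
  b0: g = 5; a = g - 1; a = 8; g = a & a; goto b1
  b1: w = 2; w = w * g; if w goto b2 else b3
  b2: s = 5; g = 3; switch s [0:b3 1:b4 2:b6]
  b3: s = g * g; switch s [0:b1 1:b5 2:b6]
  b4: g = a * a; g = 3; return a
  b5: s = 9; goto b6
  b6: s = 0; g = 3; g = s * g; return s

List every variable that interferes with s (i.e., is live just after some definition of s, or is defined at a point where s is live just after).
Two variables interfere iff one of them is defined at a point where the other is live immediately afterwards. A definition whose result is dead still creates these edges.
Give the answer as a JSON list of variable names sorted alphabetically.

Block summaries:
  b0: {a,g} / ∅
  b1: {w} / {g}
  b2: {g,s} / ∅
  b3: {s} / {g}
  b4: {g} / {a}
  b5: {s} / ∅
  b6: {g,s} / ∅

Live sets:
  live b0: ∅→{a,g}
  live b1: {a,g}→{a,g}
  live b2: {a}→{a,g}
  live b3: {a,g}→{a,g}
  live b4: {a}→∅
  live b5: ∅→∅
  live b6: ∅→∅

Interference:
  a — {g,s,w}
  g — {a,s,w}
  s — {a,g}
  w — {a,g}

N(s) = ["a", "g"]

Answer: ["a", "g"]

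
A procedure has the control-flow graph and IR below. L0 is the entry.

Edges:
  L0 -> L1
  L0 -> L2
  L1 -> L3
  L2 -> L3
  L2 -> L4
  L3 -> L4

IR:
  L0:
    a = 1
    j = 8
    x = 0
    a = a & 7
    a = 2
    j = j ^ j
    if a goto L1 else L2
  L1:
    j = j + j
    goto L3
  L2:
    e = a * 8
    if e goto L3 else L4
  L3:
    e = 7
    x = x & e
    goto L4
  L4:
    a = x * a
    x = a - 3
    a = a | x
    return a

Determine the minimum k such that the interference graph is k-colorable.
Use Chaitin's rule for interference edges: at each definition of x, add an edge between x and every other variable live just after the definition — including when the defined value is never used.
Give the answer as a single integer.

Answer: 3

Derivation:
Per-block:
  L0 def {a,j,x} use ∅
  L1 def {j} use {j}
  L2 def {e} use {a}
  L3 def {e,x} use {x}
  L4 def {a,x} use {a,x}

Backward fixpoint:
  L0: in=∅ out={a,j,x}
  L1: in={a,j,x} out={a,x}
  L2: in={a,x} out={a,x}
  L3: in={a,x} out={a,x}
  L4: in={a,x} out=∅

Interfere edges:
  a↔{e,j,x}
  e↔{a,x}
  j↔{a,x}
  x↔{a,e,j}

Registers:
  lower bound: {a,e,x} mutually conflict ⇒ χ ≥ 3
  assign a→c0 e→c2 j→c2 x→c1 — no edge inside a register ⇒ χ ≤ 3
  χ = 3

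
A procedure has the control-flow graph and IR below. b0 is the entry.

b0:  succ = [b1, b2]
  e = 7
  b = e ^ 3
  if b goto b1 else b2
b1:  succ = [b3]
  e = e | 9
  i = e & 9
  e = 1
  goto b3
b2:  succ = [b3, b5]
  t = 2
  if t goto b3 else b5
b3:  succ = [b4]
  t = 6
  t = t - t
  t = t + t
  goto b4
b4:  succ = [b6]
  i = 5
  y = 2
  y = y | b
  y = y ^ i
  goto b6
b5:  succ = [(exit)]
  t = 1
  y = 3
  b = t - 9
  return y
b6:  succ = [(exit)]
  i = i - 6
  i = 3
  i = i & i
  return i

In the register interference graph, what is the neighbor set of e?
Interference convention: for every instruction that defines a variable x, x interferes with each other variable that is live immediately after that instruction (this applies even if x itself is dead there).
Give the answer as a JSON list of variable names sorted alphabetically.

Answer: ["b"]

Working:
def/use:
  b0 def {b,e} use ∅
  b1 def {e,i} use {e}
  b2 def {t} use ∅
  b3 def {t} use ∅
  b4 def {i,y} use {b}
  b5 def {b,t,y} use ∅
  b6 def {i} use {i}

Liveness:
  b0 li=∅ lo={b,e}
  b1 li={b,e} lo={b}
  b2 li={b} lo={b}
  b3 li={b} lo={b}
  b4 li={b} lo={i}
  b5 li=∅ lo=∅
  b6 li={i} lo=∅

Conflict graph:
  b↔{e,i,t,y}
  e↔{b}
  i↔{b,y}
  t↔{b,y}
  y↔{b,i,t}

N(e) = ["b"]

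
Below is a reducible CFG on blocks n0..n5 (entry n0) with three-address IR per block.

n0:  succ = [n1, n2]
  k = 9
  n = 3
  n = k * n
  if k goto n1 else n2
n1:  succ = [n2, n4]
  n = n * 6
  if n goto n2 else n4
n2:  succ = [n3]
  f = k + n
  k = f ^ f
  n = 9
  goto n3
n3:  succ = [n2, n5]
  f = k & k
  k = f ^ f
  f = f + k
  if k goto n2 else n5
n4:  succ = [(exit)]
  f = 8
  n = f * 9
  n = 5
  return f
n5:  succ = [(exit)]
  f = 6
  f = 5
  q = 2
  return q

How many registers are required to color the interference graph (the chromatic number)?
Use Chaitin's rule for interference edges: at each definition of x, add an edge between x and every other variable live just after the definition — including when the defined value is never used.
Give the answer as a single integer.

Block summaries:
  n0: def={k,n} ue=∅
  n1: def={n} ue={n}
  n2: def={f,k,n} ue={k,n}
  n3: def={f,k} ue={k}
  n4: def={f,n} ue=∅
  n5: def={f,q} ue=∅

Live sets:
  n0: in=∅ out={k,n}
  n1: in={k,n} out={k,n}
  n2: in={k,n} out={k,n}
  n3: in={k,n} out={k,n}
  n4: in=∅ out=∅
  n5: in=∅ out=∅

Interfere edges:
  f — {k,n}
  k — {f,n}
  n — {f,k}
  q — ∅

Colouring:
  clique {f,k,n} ⇒ need ≥ 3
  3-colouring: r0={f,q}  r1={k}  r2={n}
  χ = 3

Answer: 3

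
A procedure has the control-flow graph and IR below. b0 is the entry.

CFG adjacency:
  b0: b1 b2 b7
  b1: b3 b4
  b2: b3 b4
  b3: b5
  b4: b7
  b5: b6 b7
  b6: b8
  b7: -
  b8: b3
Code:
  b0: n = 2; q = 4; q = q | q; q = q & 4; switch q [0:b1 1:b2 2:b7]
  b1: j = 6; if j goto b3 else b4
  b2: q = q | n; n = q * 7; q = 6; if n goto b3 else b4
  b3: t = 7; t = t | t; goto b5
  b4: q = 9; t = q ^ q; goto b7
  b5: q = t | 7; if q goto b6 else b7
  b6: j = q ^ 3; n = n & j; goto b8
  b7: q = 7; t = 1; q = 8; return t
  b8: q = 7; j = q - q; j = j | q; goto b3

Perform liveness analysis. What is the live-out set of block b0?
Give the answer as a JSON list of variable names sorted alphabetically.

Answer: ["n", "q"]

Derivation:
Block summaries:
  b0: def={n,q} ue=∅
  b1: def={j} ue=∅
  b2: def={n,q} ue={n,q}
  b3: def={t} ue=∅
  b4: def={q,t} ue=∅
  b5: def={q} ue={t}
  b6: def={j,n} ue={n,q}
  b7: def={q,t} ue=∅
  b8: def={j,q} ue=∅

Backward fixpoint:
  b0 li=∅ lo={n,q}
  b1 li={n} lo={n}
  b2 li={n,q} lo={n}
  b3 li={n} lo={n,t}
  b4 li=∅ lo=∅
  b5 li={n,t} lo={n,q}
  b6 li={n,q} lo={n}
  b7 li=∅ lo=∅
  b8 li={n} lo={n}

live-out(b0) = ["n", "q"]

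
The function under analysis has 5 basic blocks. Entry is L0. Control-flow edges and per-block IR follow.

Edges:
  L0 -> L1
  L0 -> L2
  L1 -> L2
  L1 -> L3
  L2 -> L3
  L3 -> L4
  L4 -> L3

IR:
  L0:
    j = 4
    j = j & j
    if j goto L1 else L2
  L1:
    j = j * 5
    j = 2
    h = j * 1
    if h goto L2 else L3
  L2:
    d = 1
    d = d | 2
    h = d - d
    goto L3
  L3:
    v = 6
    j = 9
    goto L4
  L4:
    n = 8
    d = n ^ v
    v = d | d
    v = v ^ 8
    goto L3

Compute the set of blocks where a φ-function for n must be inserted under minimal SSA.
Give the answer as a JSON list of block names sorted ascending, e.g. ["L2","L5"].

Answer: ["L3"]

Derivation:
idom tree: L1←L0 L2←L0 L3←L0 L4←L3
Dom∩ at merges:
  L2: preds {L0,L1}: {L0} ∩ {L0,L1} = {L0}; idom=L0
  L3: preds {L1,L2,L4}: {L0,L1} ∩ {L0,L2} ∩ {L0,L3,L4} = {L0}; idom=L0

DF derivation:
  L2←L0: walk · to L0
  L2←L1: walk L1 to L0
  L3←L1: walk L1 to L0
  L3←L2: walk L2 to L0
  L3←L4: walk L4→L3 to L0
  DF(L0)=∅
  DF(L1)={L2,L3}
  DF(L2)={L3}
  DF(L3)={L3}
  DF(L4)={L3}

φ for n: defs {L4}
  DF⁺ = {L3}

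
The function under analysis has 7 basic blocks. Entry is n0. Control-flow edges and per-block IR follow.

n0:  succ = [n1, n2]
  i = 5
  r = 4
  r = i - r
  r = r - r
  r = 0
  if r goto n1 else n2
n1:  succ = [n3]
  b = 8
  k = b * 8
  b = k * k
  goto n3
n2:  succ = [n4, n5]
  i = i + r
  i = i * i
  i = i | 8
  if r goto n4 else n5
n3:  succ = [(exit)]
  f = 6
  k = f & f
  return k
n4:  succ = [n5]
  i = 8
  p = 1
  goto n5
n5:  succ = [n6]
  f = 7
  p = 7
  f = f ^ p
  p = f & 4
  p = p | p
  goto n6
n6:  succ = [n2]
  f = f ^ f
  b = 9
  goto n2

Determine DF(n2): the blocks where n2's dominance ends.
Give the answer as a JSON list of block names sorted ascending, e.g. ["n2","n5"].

Answer: ["n2"]

Derivation:
idom tree: n1←n0 n2←n0 n3←n1 n4←n2 n5←n2 n6←n5
Dom at joins:
  n2: preds {n0,n6}: {n0} ∩ {n0,n2,n5,n6} = {n0}; idom=n0
  n5: preds {n2,n4}: {n0,n2} ∩ {n0,n2,n4} = {n0,n2}; idom=n2

DF derivation:
  n2←n0: walk · to n0
  n2←n6: walk n6→n5→n2 to n0
  n5←n2: walk · to n2
  n5←n4: walk n4 to n2
  n0 → ∅
  n1 → ∅
  n2 → {n2}
  n3 → ∅
  n4 → {n5}
  n5 → {n2}
  n6 → {n2}

DF(n2) = ["n2"]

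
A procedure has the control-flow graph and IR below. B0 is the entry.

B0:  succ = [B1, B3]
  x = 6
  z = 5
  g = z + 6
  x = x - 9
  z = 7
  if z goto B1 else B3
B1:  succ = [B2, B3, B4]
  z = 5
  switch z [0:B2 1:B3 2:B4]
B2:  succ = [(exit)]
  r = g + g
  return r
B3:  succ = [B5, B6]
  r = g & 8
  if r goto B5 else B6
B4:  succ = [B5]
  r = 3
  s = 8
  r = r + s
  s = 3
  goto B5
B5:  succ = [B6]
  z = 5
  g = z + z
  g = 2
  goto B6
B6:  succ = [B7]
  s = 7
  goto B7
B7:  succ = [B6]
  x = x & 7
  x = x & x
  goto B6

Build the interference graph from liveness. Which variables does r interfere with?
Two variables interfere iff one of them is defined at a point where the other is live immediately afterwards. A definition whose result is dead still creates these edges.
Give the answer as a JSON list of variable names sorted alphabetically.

def/use:
  B0: {g,x,z} / ∅
  B1: {z} / ∅
  B2: {r} / {g}
  B3: {r} / {g}
  B4: {r,s} / ∅
  B5: {g,z} / ∅
  B6: {s} / ∅
  B7: {x} / {x}

Liveness:
  B0 li=∅ lo={g,x}
  B1 li={g,x} lo={g,x}
  B2 li={g} lo=∅
  B3 li={g,x} lo={x}
  B4 li={x} lo={x}
  B5 li={x} lo={x}
  B6 li={x} lo={x}
  B7 li={x} lo={x}

Conflict graph:
  g↔{x,z}
  r↔{s,x}
  s↔{r,x}
  x↔{g,r,s,z}
  z↔{g,x}

N(r) = ["s", "x"]

Answer: ["s", "x"]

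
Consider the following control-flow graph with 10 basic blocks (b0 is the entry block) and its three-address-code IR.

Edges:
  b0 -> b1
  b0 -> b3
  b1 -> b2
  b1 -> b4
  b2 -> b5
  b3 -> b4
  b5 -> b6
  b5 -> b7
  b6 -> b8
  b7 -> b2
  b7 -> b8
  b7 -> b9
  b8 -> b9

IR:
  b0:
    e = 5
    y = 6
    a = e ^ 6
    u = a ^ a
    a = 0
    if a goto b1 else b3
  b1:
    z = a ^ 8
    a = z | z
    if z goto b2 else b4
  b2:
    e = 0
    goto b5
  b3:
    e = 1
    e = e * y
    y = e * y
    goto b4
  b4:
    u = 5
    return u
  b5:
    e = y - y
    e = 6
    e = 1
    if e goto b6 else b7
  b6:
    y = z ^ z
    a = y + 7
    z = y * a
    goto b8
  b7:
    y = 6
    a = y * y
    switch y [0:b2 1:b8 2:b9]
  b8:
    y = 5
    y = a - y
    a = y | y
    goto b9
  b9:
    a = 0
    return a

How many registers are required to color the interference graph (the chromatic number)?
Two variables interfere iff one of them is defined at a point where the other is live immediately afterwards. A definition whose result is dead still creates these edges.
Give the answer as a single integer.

Answer: 3

Analysis:
Per-block:
  b0: {a,e,u,y} / ∅
  b1: {a,z} / {a}
  b2: {e} / ∅
  b3: {e,y} / {y}
  b4: {u} / ∅
  b5: {e} / {y}
  b6: {a,y,z} / {z}
  b7: {a,y} / ∅
  b8: {a,y} / {a}
  b9: {a} / ∅

Live sets:
  b0 li=∅ lo={a,y}
  b1 li={a,y} lo={y,z}
  b2 li={y,z} lo={y,z}
  b3 li={y} lo=∅
  b4 li=∅ lo=∅
  b5 li={y,z} lo={z}
  b6 li={z} lo={a}
  b7 li={z} lo={a,y,z}
  b8 li={a} lo=∅
  b9 li=∅ lo=∅

Interference:
  a — {y,z}
  e — {y,z}
  u — {y}
  y — {a,e,u,z}
  z — {a,e,y}

Registers:
  clique {a,y,z} ⇒ need ≥ 3
  assign a→c2 e→c2 u→c1 y→c0 z→c1 — no edge inside a register ⇒ χ ≤ 3
  χ = 3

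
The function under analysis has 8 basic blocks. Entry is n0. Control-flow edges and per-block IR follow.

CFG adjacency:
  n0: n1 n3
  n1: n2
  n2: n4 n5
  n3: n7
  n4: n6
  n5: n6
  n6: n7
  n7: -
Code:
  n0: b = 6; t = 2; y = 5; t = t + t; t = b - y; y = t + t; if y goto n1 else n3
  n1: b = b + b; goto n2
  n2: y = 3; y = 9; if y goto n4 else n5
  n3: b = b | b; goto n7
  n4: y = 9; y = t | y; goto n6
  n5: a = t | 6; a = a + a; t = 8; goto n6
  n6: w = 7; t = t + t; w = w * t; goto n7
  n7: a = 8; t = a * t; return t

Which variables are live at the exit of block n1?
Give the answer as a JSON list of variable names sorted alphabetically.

Per-block:
  n0: def={b,t,y} ue=∅
  n1: def={b} ue={b}
  n2: def={y} ue=∅
  n3: def={b} ue={b}
  n4: def={y} ue={t}
  n5: def={a,t} ue={t}
  n6: def={t,w} ue={t}
  n7: def={a,t} ue={t}

Liveness:
  n0 li=∅ lo={b,t}
  n1 li={b,t} lo={t}
  n2 li={t} lo={t}
  n3 li={b,t} lo={t}
  n4 li={t} lo={t}
  n5 li={t} lo={t}
  n6 li={t} lo={t}
  n7 li={t} lo=∅

live-out(n1) = ["t"]

Answer: ["t"]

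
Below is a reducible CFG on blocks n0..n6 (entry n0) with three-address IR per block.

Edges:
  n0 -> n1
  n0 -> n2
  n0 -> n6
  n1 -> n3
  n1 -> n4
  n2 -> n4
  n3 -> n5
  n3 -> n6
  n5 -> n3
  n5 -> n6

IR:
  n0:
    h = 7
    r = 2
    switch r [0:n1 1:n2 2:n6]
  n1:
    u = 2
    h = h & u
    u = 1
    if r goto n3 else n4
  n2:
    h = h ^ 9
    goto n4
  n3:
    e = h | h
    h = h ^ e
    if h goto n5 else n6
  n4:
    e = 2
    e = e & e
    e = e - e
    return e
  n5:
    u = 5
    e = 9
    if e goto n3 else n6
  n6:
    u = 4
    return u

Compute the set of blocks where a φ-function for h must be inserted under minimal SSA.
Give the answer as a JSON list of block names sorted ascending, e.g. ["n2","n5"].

idom tree: n1←n0 n2←n0 n3←n1 n4←n0 n5←n3 n6←n0
Join-block Dom:
  n3: preds {n1,n5}: {n0,n1} ∩ {n0,n1,n3,n5} = {n0,n1}; idom=n1
  n4: preds {n1,n2}: {n0,n1} ∩ {n0,n2} = {n0}; idom=n0
  n6: preds {n0,n3,n5}: {n0} ∩ {n0,n1,n3} ∩ {n0,n1,n3,n5} = {n0}; idom=n0

Frontier:
  join n3 pred n1: · stop@n1
  join n3 pred n5: n5→n3 stop@n1
  join n4 pred n1: n1 stop@n0
  join n4 pred n2: n2 stop@n0
  join n6 pred n0: · stop@n0
  join n6 pred n3: n3→n1 stop@n0
  join n6 pred n5: n5→n3→n1 stop@n0
  n0 → ∅
  n1 → {n4,n6}
  n2 → {n4}
  n3 → {n3,n6}
  n4 → ∅
  n5 → {n3,n6}
  n6 → ∅

φ for h: defs {n0,n1,n2,n3}
  DF⁺ = {n3,n4,n6}

Answer: ["n3", "n4", "n6"]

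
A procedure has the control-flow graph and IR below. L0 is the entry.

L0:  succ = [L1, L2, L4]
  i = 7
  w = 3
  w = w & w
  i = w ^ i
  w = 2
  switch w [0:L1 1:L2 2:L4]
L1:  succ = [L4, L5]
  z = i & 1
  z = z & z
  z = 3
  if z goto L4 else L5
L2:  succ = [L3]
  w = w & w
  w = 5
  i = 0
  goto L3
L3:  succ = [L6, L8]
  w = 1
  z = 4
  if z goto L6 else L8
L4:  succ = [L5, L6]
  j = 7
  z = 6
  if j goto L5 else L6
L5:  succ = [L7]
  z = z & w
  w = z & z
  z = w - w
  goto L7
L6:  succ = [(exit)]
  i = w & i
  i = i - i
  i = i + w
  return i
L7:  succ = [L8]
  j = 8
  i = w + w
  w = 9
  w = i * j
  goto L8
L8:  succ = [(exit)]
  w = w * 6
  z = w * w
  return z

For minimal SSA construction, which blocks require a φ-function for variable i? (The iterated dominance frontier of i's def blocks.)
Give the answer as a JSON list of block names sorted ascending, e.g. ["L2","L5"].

Answer: ["L6", "L8"]

Working:
idom tree: L1←L0 L2←L0 L3←L2 L4←L0 L5←L0 L6←L0 L7←L5 L8←L0
Join-block Dom:
  L4: preds {L0,L1}: {L0} ∩ {L0,L1} = {L0}; idom=L0
  L5: preds {L1,L4}: {L0,L1} ∩ {L0,L4} = {L0}; idom=L0
  L6: preds {L3,L4}: {L0,L2,L3} ∩ {L0,L4} = {L0}; idom=L0
  L8: preds {L3,L7}: {L0,L2,L3} ∩ {L0,L5,L7} = {L0}; idom=L0

Frontier:
  L4←L0: walk · to L0
  L4←L1: walk L1 to L0
  L5←L1: walk L1 to L0
  L5←L4: walk L4 to L0
  L6←L3: walk L3→L2 to L0
  L6←L4: walk L4 to L0
  L8←L3: walk L3→L2 to L0
  L8←L7: walk L7→L5 to L0
  DF(L0)=∅
  DF(L1)={L4,L5}
  DF(L2)={L6,L8}
  DF(L3)={L6,L8}
  DF(L4)={L5,L6}
  DF(L5)={L8}
  DF(L6)=∅
  DF(L7)={L8}
  DF(L8)=∅

φ for i: defs {L0,L2,L6,L7}
  DF⁺ = {L6,L8}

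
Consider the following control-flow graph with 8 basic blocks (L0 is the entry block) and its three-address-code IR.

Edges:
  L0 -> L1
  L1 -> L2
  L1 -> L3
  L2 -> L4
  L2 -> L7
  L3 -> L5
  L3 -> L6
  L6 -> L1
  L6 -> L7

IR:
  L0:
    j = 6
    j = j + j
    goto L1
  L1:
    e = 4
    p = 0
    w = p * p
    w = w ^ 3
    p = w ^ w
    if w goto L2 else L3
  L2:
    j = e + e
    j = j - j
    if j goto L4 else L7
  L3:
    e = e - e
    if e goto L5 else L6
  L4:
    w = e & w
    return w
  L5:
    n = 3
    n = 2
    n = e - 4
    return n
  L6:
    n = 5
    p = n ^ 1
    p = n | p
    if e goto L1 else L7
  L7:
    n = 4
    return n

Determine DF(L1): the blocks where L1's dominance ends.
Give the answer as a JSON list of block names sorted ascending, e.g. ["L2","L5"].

idom tree: L1←L0 L2←L1 L3←L1 L4←L2 L5←L3 L6←L3 L7←L1
Join-block Dom:
  L1: preds {L0,L6}: {L0} ∩ {L0,L1,L3,L6} = {L0}; idom=L0
  L7: preds {L2,L6}: {L0,L1,L2} ∩ {L0,L1,L3,L6} = {L0,L1}; idom=L1

Frontier:
  L1←L0: walk · to L0
  L1←L6: walk L6→L3→L1 to L0
  L7←L2: walk L2 to L1
  L7←L6: walk L6→L3 to L1
  L0 → ∅
  L1 → {L1}
  L2 → {L7}
  L3 → {L1,L7}
  L4 → ∅
  L5 → ∅
  L6 → {L1,L7}
  L7 → ∅

DF(L1) = ["L1"]

Answer: ["L1"]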